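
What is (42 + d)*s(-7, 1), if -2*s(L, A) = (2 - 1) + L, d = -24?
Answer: 54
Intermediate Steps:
s(L, A) = -½ - L/2 (s(L, A) = -((2 - 1) + L)/2 = -(1 + L)/2 = -½ - L/2)
(42 + d)*s(-7, 1) = (42 - 24)*(-½ - ½*(-7)) = 18*(-½ + 7/2) = 18*3 = 54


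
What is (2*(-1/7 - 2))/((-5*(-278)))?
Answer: -3/973 ≈ -0.0030832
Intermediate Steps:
(2*(-1/7 - 2))/((-5*(-278))) = (2*(-1*1/7 - 2))/1390 = (2*(-1/7 - 2))*(1/1390) = (2*(-15/7))*(1/1390) = -30/7*1/1390 = -3/973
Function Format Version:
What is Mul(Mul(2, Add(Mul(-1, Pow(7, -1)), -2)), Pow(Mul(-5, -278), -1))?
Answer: Rational(-3, 973) ≈ -0.0030832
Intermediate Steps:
Mul(Mul(2, Add(Mul(-1, Pow(7, -1)), -2)), Pow(Mul(-5, -278), -1)) = Mul(Mul(2, Add(Mul(-1, Rational(1, 7)), -2)), Pow(1390, -1)) = Mul(Mul(2, Add(Rational(-1, 7), -2)), Rational(1, 1390)) = Mul(Mul(2, Rational(-15, 7)), Rational(1, 1390)) = Mul(Rational(-30, 7), Rational(1, 1390)) = Rational(-3, 973)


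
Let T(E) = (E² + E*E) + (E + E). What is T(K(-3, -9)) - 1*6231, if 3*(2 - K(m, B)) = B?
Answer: -6171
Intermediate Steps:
K(m, B) = 2 - B/3
T(E) = 2*E + 2*E² (T(E) = (E² + E²) + 2*E = 2*E² + 2*E = 2*E + 2*E²)
T(K(-3, -9)) - 1*6231 = 2*(2 - ⅓*(-9))*(1 + (2 - ⅓*(-9))) - 1*6231 = 2*(2 + 3)*(1 + (2 + 3)) - 6231 = 2*5*(1 + 5) - 6231 = 2*5*6 - 6231 = 60 - 6231 = -6171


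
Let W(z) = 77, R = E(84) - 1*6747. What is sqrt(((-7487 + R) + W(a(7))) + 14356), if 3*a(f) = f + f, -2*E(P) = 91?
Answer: sqrt(614)/2 ≈ 12.390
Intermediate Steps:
E(P) = -91/2 (E(P) = -1/2*91 = -91/2)
a(f) = 2*f/3 (a(f) = (f + f)/3 = (2*f)/3 = 2*f/3)
R = -13585/2 (R = -91/2 - 1*6747 = -91/2 - 6747 = -13585/2 ≈ -6792.5)
sqrt(((-7487 + R) + W(a(7))) + 14356) = sqrt(((-7487 - 13585/2) + 77) + 14356) = sqrt((-28559/2 + 77) + 14356) = sqrt(-28405/2 + 14356) = sqrt(307/2) = sqrt(614)/2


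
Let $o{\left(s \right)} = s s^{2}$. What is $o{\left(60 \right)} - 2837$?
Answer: $213163$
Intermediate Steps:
$o{\left(s \right)} = s^{3}$
$o{\left(60 \right)} - 2837 = 60^{3} - 2837 = 216000 - 2837 = 213163$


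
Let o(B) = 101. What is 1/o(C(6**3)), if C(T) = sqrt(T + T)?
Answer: 1/101 ≈ 0.0099010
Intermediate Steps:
C(T) = sqrt(2)*sqrt(T) (C(T) = sqrt(2*T) = sqrt(2)*sqrt(T))
1/o(C(6**3)) = 1/101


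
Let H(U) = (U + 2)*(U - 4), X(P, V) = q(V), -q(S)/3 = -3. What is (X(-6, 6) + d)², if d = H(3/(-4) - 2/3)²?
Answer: 154959535201/429981696 ≈ 360.39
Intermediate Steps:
q(S) = 9 (q(S) = -3*(-3) = 9)
X(P, V) = 9
H(U) = (-4 + U)*(2 + U) (H(U) = (2 + U)*(-4 + U) = (-4 + U)*(2 + U))
d = 207025/20736 (d = (-8 + (3/(-4) - 2/3)² - 2*(3/(-4) - 2/3))² = (-8 + (3*(-¼) - 2*⅓)² - 2*(3*(-¼) - 2*⅓))² = (-8 + (-¾ - ⅔)² - 2*(-¾ - ⅔))² = (-8 + (-17/12)² - 2*(-17/12))² = (-8 + 289/144 + 17/6)² = (-455/144)² = 207025/20736 ≈ 9.9838)
(X(-6, 6) + d)² = (9 + 207025/20736)² = (393649/20736)² = 154959535201/429981696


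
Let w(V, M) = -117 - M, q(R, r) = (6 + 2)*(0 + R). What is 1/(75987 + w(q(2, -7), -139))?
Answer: 1/76009 ≈ 1.3156e-5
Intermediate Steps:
q(R, r) = 8*R
1/(75987 + w(q(2, -7), -139)) = 1/(75987 + (-117 - 1*(-139))) = 1/(75987 + (-117 + 139)) = 1/(75987 + 22) = 1/76009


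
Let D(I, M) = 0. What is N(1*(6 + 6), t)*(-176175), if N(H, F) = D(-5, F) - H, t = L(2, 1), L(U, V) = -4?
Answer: 2114100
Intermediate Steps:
t = -4
N(H, F) = -H (N(H, F) = 0 - H = -H)
N(1*(6 + 6), t)*(-176175) = -(6 + 6)*(-176175) = -12*(-176175) = 2114100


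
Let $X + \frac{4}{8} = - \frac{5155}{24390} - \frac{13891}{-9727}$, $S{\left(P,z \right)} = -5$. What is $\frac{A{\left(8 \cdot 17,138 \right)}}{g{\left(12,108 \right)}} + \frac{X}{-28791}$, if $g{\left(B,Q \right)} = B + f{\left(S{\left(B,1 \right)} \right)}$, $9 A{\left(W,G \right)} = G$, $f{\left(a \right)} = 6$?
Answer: $\frac{581833664623}{683042089023} \approx 0.85183$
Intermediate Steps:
$A{\left(W,G \right)} = \frac{G}{9}$
$g{\left(B,Q \right)} = 6 + B$ ($g{\left(B,Q \right)} = B + 6 = 6 + B$)
$X = \frac{17003804}{23724153}$ ($X = - \frac{1}{2} - \left(- \frac{13891}{9727} + \frac{1031}{4878}\right) = - \frac{1}{2} - - \frac{57731761}{47448306} = - \frac{1}{2} + \left(- \frac{1031}{4878} + \frac{13891}{9727}\right) = - \frac{1}{2} + \frac{57731761}{47448306} = \frac{17003804}{23724153} \approx 0.71673$)
$\frac{A{\left(8 \cdot 17,138 \right)}}{g{\left(12,108 \right)}} + \frac{X}{-28791} = \frac{\frac{1}{9} \cdot 138}{6 + 12} + \frac{17003804}{23724153 \left(-28791\right)} = \frac{46}{3 \cdot 18} + \frac{17003804}{23724153} \left(- \frac{1}{28791}\right) = \frac{46}{3} \cdot \frac{1}{18} - \frac{17003804}{683042089023} = \frac{23}{27} - \frac{17003804}{683042089023} = \frac{581833664623}{683042089023}$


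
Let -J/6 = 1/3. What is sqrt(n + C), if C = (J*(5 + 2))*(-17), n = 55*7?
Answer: sqrt(623) ≈ 24.960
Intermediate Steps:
n = 385
J = -2 (J = -6/3 = -6*1/3 = -2)
C = 238 (C = -2*(5 + 2)*(-17) = -2*7*(-17) = -14*(-17) = 238)
sqrt(n + C) = sqrt(385 + 238) = sqrt(623)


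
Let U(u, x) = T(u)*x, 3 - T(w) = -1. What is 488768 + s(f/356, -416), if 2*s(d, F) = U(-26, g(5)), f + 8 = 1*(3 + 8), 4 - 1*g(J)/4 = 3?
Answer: 488776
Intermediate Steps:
g(J) = 4 (g(J) = 16 - 4*3 = 16 - 12 = 4)
f = 3 (f = -8 + 1*(3 + 8) = -8 + 1*11 = -8 + 11 = 3)
T(w) = 4 (T(w) = 3 - 1*(-1) = 3 + 1 = 4)
U(u, x) = 4*x
s(d, F) = 8 (s(d, F) = (4*4)/2 = (1/2)*16 = 8)
488768 + s(f/356, -416) = 488768 + 8 = 488776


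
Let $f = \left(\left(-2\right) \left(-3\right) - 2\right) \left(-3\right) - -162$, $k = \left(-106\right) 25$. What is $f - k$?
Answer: $2800$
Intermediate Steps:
$k = -2650$
$f = 150$ ($f = \left(6 - 2\right) \left(-3\right) + 162 = 4 \left(-3\right) + 162 = -12 + 162 = 150$)
$f - k = 150 - -2650 = 150 + 2650 = 2800$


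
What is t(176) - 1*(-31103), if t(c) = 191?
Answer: 31294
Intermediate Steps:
t(176) - 1*(-31103) = 191 - 1*(-31103) = 191 + 31103 = 31294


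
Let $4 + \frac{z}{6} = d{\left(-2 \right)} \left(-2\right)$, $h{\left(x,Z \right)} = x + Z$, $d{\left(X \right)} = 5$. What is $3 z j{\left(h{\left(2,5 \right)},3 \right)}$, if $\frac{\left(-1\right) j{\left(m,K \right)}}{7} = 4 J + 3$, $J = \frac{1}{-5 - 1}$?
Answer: $4116$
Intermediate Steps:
$J = - \frac{1}{6}$ ($J = \frac{1}{-6} = - \frac{1}{6} \approx -0.16667$)
$h{\left(x,Z \right)} = Z + x$
$j{\left(m,K \right)} = - \frac{49}{3}$ ($j{\left(m,K \right)} = - 7 \left(4 \left(- \frac{1}{6}\right) + 3\right) = - 7 \left(- \frac{2}{3} + 3\right) = \left(-7\right) \frac{7}{3} = - \frac{49}{3}$)
$z = -84$ ($z = -24 + 6 \cdot 5 \left(-2\right) = -24 + 6 \left(-10\right) = -24 - 60 = -84$)
$3 z j{\left(h{\left(2,5 \right)},3 \right)} = 3 \left(-84\right) \left(- \frac{49}{3}\right) = \left(-252\right) \left(- \frac{49}{3}\right) = 4116$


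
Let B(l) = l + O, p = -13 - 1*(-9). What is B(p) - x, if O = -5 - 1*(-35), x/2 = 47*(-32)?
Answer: 3034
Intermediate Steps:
x = -3008 (x = 2*(47*(-32)) = 2*(-1504) = -3008)
O = 30 (O = -5 + 35 = 30)
p = -4 (p = -13 + 9 = -4)
B(l) = 30 + l (B(l) = l + 30 = 30 + l)
B(p) - x = (30 - 4) - 1*(-3008) = 26 + 3008 = 3034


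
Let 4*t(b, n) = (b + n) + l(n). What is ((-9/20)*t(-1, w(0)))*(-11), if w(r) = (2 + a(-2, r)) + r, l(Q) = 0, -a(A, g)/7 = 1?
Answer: -297/40 ≈ -7.4250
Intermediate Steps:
a(A, g) = -7 (a(A, g) = -7*1 = -7)
w(r) = -5 + r (w(r) = (2 - 7) + r = -5 + r)
t(b, n) = b/4 + n/4 (t(b, n) = ((b + n) + 0)/4 = (b + n)/4 = b/4 + n/4)
((-9/20)*t(-1, w(0)))*(-11) = ((-9/20)*((¼)*(-1) + (-5 + 0)/4))*(-11) = ((-9*1/20)*(-¼ + (¼)*(-5)))*(-11) = -9*(-¼ - 5/4)/20*(-11) = -9/20*(-3/2)*(-11) = (27/40)*(-11) = -297/40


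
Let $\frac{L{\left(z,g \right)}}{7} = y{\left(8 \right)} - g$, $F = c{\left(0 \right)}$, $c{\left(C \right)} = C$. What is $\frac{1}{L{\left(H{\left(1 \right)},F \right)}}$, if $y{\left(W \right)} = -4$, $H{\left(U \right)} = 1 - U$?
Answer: $- \frac{1}{28} \approx -0.035714$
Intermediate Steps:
$F = 0$
$L{\left(z,g \right)} = -28 - 7 g$ ($L{\left(z,g \right)} = 7 \left(-4 - g\right) = -28 - 7 g$)
$\frac{1}{L{\left(H{\left(1 \right)},F \right)}} = \frac{1}{-28 - 0} = \frac{1}{-28 + 0} = \frac{1}{-28} = - \frac{1}{28}$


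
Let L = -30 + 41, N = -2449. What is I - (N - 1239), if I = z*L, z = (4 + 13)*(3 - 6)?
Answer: 3127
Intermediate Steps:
L = 11
z = -51 (z = 17*(-3) = -51)
I = -561 (I = -51*11 = -561)
I - (N - 1239) = -561 - (-2449 - 1239) = -561 - 1*(-3688) = -561 + 3688 = 3127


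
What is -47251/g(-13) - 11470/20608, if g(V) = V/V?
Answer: -486880039/10304 ≈ -47252.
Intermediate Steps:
g(V) = 1
-47251/g(-13) - 11470/20608 = -47251/1 - 11470/20608 = -47251*1 - 11470*1/20608 = -47251 - 5735/10304 = -486880039/10304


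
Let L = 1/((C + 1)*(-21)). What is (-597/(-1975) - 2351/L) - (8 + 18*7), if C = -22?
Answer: -2047926278/1975 ≈ -1.0369e+6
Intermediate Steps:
L = 1/441 (L = 1/((-22 + 1)*(-21)) = 1/(-21*(-21)) = 1/441 ≈ 0.0022676)
(-597/(-1975) - 2351/L) - (8 + 18*7) = (-597/(-1975) - 2351/1/441) - (8 + 18*7) = (-597*(-1/1975) - 2351*441) - (8 + 126) = (597/1975 - 1036791) - 1*134 = -2047661628/1975 - 134 = -2047926278/1975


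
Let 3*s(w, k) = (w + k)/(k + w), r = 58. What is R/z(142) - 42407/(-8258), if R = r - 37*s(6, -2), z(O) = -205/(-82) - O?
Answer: 33231967/6911946 ≈ 4.8079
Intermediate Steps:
z(O) = 5/2 - O (z(O) = -205*(-1/82) - O = 5/2 - O)
s(w, k) = ⅓ (s(w, k) = ((w + k)/(k + w))/3 = ((k + w)/(k + w))/3 = (⅓)*1 = ⅓)
R = 137/3 (R = 58 - 37*⅓ = 58 - 37/3 = 137/3 ≈ 45.667)
R/z(142) - 42407/(-8258) = 137/(3*(5/2 - 1*142)) - 42407/(-8258) = 137/(3*(5/2 - 142)) - 42407*(-1/8258) = 137/(3*(-279/2)) + 42407/8258 = (137/3)*(-2/279) + 42407/8258 = -274/837 + 42407/8258 = 33231967/6911946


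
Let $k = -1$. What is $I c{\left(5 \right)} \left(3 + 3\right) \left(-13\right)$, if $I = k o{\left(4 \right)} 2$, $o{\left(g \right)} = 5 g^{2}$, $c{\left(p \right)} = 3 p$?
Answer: $187200$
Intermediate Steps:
$I = -160$ ($I = - 5 \cdot 4^{2} \cdot 2 = - 5 \cdot 16 \cdot 2 = \left(-1\right) 80 \cdot 2 = \left(-80\right) 2 = -160$)
$I c{\left(5 \right)} \left(3 + 3\right) \left(-13\right) = - 160 \cdot 3 \cdot 5 \left(3 + 3\right) \left(-13\right) = - 160 \cdot 15 \cdot 6 \left(-13\right) = \left(-160\right) 90 \left(-13\right) = \left(-14400\right) \left(-13\right) = 187200$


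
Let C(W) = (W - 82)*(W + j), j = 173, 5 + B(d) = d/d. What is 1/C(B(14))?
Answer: -1/14534 ≈ -6.8804e-5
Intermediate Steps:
B(d) = -4 (B(d) = -5 + d/d = -5 + 1 = -4)
C(W) = (-82 + W)*(173 + W) (C(W) = (W - 82)*(W + 173) = (-82 + W)*(173 + W))
1/C(B(14)) = 1/(-14186 + (-4)² + 91*(-4)) = 1/(-14186 + 16 - 364) = 1/(-14534) = -1/14534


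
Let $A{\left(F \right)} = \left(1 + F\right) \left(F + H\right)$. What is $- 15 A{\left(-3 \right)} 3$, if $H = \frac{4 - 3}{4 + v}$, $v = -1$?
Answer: $-240$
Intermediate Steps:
$H = \frac{1}{3}$ ($H = \frac{4 - 3}{4 - 1} = 1 \cdot \frac{1}{3} = \frac{1}{3} \approx 0.33333$)
$A{\left(F \right)} = \left(1 + F\right) \left(\frac{1}{3} + F\right)$ ($A{\left(F \right)} = \left(1 + F\right) \left(F + \frac{1}{3}\right) = \left(1 + F\right) \left(\frac{1}{3} + F\right)$)
$- 15 A{\left(-3 \right)} 3 = - 15 \left(\frac{1}{3} + \left(-3\right)^{2} + \frac{4}{3} \left(-3\right)\right) 3 = - 15 \left(\frac{1}{3} + 9 - 4\right) 3 = \left(-15\right) \frac{16}{3} \cdot 3 = \left(-80\right) 3 = -240$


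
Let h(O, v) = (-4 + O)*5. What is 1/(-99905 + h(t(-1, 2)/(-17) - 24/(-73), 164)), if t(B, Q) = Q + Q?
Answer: -1241/124006345 ≈ -1.0008e-5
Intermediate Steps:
t(B, Q) = 2*Q
h(O, v) = -20 + 5*O
1/(-99905 + h(t(-1, 2)/(-17) - 24/(-73), 164)) = 1/(-99905 + (-20 + 5*((2*2)/(-17) - 24/(-73)))) = 1/(-99905 + (-20 + 5*(4*(-1/17) - 24*(-1/73)))) = 1/(-99905 + (-20 + 5*(-4/17 + 24/73))) = 1/(-99905 + (-20 + 5*(116/1241))) = 1/(-99905 + (-20 + 580/1241)) = 1/(-99905 - 24240/1241) = 1/(-124006345/1241) = -1241/124006345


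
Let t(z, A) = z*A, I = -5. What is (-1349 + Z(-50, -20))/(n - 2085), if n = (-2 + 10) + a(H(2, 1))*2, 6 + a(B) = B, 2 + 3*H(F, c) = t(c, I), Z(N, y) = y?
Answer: 4107/6281 ≈ 0.65388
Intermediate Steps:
t(z, A) = A*z
H(F, c) = -⅔ - 5*c/3 (H(F, c) = -⅔ + (-5*c)/3 = -⅔ - 5*c/3)
a(B) = -6 + B
n = -26/3 (n = (-2 + 10) + (-6 + (-⅔ - 5/3*1))*2 = 8 + (-6 + (-⅔ - 5/3))*2 = 8 + (-6 - 7/3)*2 = 8 - 25/3*2 = 8 - 50/3 = -26/3 ≈ -8.6667)
(-1349 + Z(-50, -20))/(n - 2085) = (-1349 - 20)/(-26/3 - 2085) = -1369/(-6281/3) = -1369*(-3/6281) = 4107/6281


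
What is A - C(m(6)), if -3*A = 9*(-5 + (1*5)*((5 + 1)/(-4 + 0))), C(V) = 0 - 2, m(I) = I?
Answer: 79/2 ≈ 39.500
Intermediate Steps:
C(V) = -2
A = 75/2 (A = -3*(-5 + (1*5)*((5 + 1)/(-4 + 0))) = -3*(-5 + 5*(6/(-4))) = -3*(-5 + 5*(6*(-¼))) = -3*(-5 + 5*(-3/2)) = -3*(-5 - 15/2) = -3*(-25)/2 = -⅓*(-225/2) = 75/2 ≈ 37.500)
A - C(m(6)) = 75/2 - 1*(-2) = 75/2 + 2 = 79/2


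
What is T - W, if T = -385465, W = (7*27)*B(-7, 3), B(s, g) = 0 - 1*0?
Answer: -385465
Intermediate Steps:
B(s, g) = 0 (B(s, g) = 0 + 0 = 0)
W = 0 (W = (7*27)*0 = 189*0 = 0)
T - W = -385465 - 1*0 = -385465 + 0 = -385465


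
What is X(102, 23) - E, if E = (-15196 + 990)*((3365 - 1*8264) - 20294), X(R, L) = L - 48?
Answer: -357891783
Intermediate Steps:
X(R, L) = -48 + L
E = 357891758 (E = -14206*((3365 - 8264) - 20294) = -14206*(-4899 - 20294) = -14206*(-25193) = 357891758)
X(102, 23) - E = (-48 + 23) - 1*357891758 = -25 - 357891758 = -357891783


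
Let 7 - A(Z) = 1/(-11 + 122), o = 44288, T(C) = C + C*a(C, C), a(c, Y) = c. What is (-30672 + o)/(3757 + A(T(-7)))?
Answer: 1511376/417803 ≈ 3.6174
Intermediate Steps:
T(C) = C + C² (T(C) = C + C*C = C + C²)
A(Z) = 776/111 (A(Z) = 7 - 1/(-11 + 122) = 7 - 1/111 = 776/111)
(-30672 + o)/(3757 + A(T(-7))) = (-30672 + 44288)/(3757 + 776/111) = 13616/(417803/111) = 13616*(111/417803) = 1511376/417803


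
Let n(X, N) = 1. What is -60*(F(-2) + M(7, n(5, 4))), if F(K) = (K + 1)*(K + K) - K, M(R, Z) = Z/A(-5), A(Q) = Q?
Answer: -348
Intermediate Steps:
M(R, Z) = -Z/5 (M(R, Z) = Z/(-5) = Z*(-1/5) = -Z/5)
F(K) = -K + 2*K*(1 + K) (F(K) = (1 + K)*(2*K) - K = 2*K*(1 + K) - K = -K + 2*K*(1 + K))
-60*(F(-2) + M(7, n(5, 4))) = -60*(-2*(1 + 2*(-2)) - 1/5*1) = -60*(-2*(1 - 4) - 1/5) = -60*(-2*(-3) - 1/5) = -60*(6 - 1/5) = -60*29/5 = -348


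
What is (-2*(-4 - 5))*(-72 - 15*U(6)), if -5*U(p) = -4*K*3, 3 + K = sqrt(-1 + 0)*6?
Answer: 648 - 3888*I ≈ 648.0 - 3888.0*I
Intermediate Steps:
K = -3 + 6*I (K = -3 + sqrt(-1 + 0)*6 = -3 + sqrt(-1)*6 = -3 + I*6 = -3 + 6*I ≈ -3.0 + 6.0*I)
U(p) = -36/5 + 72*I/5 (U(p) = -(-4*(-3 + 6*I))*3/5 = -(12 - 24*I)*3/5 = -(36 - 72*I)/5 = -36/5 + 72*I/5)
(-2*(-4 - 5))*(-72 - 15*U(6)) = (-2*(-4 - 5))*(-72 - 15*(-36/5 + 72*I/5)) = (-2*(-9))*(-72 + (108 - 216*I)) = 18*(36 - 216*I) = 648 - 3888*I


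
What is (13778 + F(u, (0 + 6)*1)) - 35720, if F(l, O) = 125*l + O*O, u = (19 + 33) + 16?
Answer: -13406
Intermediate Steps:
u = 68 (u = 52 + 16 = 68)
F(l, O) = O² + 125*l (F(l, O) = 125*l + O² = O² + 125*l)
(13778 + F(u, (0 + 6)*1)) - 35720 = (13778 + (((0 + 6)*1)² + 125*68)) - 35720 = (13778 + ((6*1)² + 8500)) - 35720 = (13778 + (6² + 8500)) - 35720 = (13778 + (36 + 8500)) - 35720 = (13778 + 8536) - 35720 = 22314 - 35720 = -13406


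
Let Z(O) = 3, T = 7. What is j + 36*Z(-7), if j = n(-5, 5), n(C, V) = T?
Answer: 115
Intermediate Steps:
n(C, V) = 7
j = 7
j + 36*Z(-7) = 7 + 36*3 = 7 + 108 = 115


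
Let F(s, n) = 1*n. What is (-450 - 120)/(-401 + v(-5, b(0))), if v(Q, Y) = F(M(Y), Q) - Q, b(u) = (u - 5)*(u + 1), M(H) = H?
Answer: 570/401 ≈ 1.4214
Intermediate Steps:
F(s, n) = n
b(u) = (1 + u)*(-5 + u) (b(u) = (-5 + u)*(1 + u) = (1 + u)*(-5 + u))
v(Q, Y) = 0 (v(Q, Y) = Q - Q = 0)
(-450 - 120)/(-401 + v(-5, b(0))) = (-450 - 120)/(-401 + 0) = -570/(-401) = -570*(-1/401) = 570/401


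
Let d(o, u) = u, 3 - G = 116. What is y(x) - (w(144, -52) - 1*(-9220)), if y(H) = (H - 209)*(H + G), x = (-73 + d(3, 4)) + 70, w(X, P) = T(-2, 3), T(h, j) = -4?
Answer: 14080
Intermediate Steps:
G = -113 (G = 3 - 1*116 = 3 - 116 = -113)
w(X, P) = -4
x = 1 (x = (-73 + 4) + 70 = -69 + 70 = 1)
y(H) = (-209 + H)*(-113 + H) (y(H) = (H - 209)*(H - 113) = (-209 + H)*(-113 + H))
y(x) - (w(144, -52) - 1*(-9220)) = (23617 + 1² - 322*1) - (-4 - 1*(-9220)) = (23617 + 1 - 322) - (-4 + 9220) = 23296 - 1*9216 = 23296 - 9216 = 14080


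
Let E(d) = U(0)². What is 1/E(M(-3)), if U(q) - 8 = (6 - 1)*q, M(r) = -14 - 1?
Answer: 1/64 ≈ 0.015625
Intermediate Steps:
M(r) = -15
U(q) = 8 + 5*q (U(q) = 8 + (6 - 1)*q = 8 + 5*q)
E(d) = 64 (E(d) = (8 + 5*0)² = (8 + 0)² = 8² = 64)
1/E(M(-3)) = 1/64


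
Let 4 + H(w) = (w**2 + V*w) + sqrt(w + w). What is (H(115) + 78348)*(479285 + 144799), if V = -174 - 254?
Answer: 26429333316 + 624084*sqrt(230) ≈ 2.6439e+10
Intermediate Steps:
V = -428
H(w) = -4 + w**2 - 428*w + sqrt(2)*sqrt(w) (H(w) = -4 + ((w**2 - 428*w) + sqrt(w + w)) = -4 + ((w**2 - 428*w) + sqrt(2*w)) = -4 + ((w**2 - 428*w) + sqrt(2)*sqrt(w)) = -4 + (w**2 - 428*w + sqrt(2)*sqrt(w)) = -4 + w**2 - 428*w + sqrt(2)*sqrt(w))
(H(115) + 78348)*(479285 + 144799) = ((-4 + 115**2 - 428*115 + sqrt(2)*sqrt(115)) + 78348)*(479285 + 144799) = ((-4 + 13225 - 49220 + sqrt(230)) + 78348)*624084 = ((-35999 + sqrt(230)) + 78348)*624084 = (42349 + sqrt(230))*624084 = 26429333316 + 624084*sqrt(230)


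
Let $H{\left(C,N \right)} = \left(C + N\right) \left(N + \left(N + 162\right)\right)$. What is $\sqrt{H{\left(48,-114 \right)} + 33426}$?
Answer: $3 \sqrt{4198} \approx 194.38$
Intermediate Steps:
$H{\left(C,N \right)} = \left(162 + 2 N\right) \left(C + N\right)$ ($H{\left(C,N \right)} = \left(C + N\right) \left(N + \left(162 + N\right)\right) = \left(C + N\right) \left(162 + 2 N\right) = \left(162 + 2 N\right) \left(C + N\right)$)
$\sqrt{H{\left(48,-114 \right)} + 33426} = \sqrt{\left(2 \left(-114\right)^{2} + 162 \cdot 48 + 162 \left(-114\right) + 2 \cdot 48 \left(-114\right)\right) + 33426} = \sqrt{\left(2 \cdot 12996 + 7776 - 18468 - 10944\right) + 33426} = \sqrt{\left(25992 + 7776 - 18468 - 10944\right) + 33426} = \sqrt{4356 + 33426} = \sqrt{37782} = 3 \sqrt{4198}$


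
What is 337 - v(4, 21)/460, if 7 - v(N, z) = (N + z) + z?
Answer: 155059/460 ≈ 337.08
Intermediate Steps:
v(N, z) = 7 - N - 2*z (v(N, z) = 7 - ((N + z) + z) = 7 - (N + 2*z) = 7 + (-N - 2*z) = 7 - N - 2*z)
337 - v(4, 21)/460 = 337 - (7 - 1*4 - 2*21)/460 = 337 - (7 - 4 - 42)/460 = 337 - (-39)/460 = 337 - 1*(-39/460) = 337 + 39/460 = 155059/460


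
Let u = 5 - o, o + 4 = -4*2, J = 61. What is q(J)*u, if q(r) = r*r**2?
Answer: 3858677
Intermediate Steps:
o = -12 (o = -4 - 4*2 = -4 - 8 = -12)
u = 17 (u = 5 - 1*(-12) = 5 + 12 = 17)
q(r) = r**3
q(J)*u = 61**3*17 = 226981*17 = 3858677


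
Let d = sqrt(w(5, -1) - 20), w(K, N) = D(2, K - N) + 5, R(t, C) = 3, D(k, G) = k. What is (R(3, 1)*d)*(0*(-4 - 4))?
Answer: 0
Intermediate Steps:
w(K, N) = 7 (w(K, N) = 2 + 5 = 7)
d = I*sqrt(13) (d = sqrt(7 - 20) = sqrt(-13) = I*sqrt(13) ≈ 3.6056*I)
(R(3, 1)*d)*(0*(-4 - 4)) = (3*(I*sqrt(13)))*(0*(-4 - 4)) = (3*I*sqrt(13))*(0*(-8)) = (3*I*sqrt(13))*0 = 0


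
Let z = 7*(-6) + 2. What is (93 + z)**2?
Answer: 2809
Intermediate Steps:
z = -40 (z = -42 + 2 = -40)
(93 + z)**2 = (93 - 40)**2 = 53**2 = 2809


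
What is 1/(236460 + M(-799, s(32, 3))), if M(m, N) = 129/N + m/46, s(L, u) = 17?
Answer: 782/184904071 ≈ 4.2292e-6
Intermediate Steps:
M(m, N) = 129/N + m/46 (M(m, N) = 129/N + m*(1/46) = 129/N + m/46)
1/(236460 + M(-799, s(32, 3))) = 1/(236460 + (129/17 + (1/46)*(-799))) = 1/(236460 + (129*(1/17) - 799/46)) = 1/(236460 + (129/17 - 799/46)) = 1/(236460 - 7649/782) = 1/(184904071/782) = 782/184904071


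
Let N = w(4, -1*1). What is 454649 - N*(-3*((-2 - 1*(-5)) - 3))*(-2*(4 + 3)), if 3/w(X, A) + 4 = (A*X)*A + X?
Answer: 454649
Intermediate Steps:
w(X, A) = 3/(-4 + X + X*A²) (w(X, A) = 3/(-4 + ((A*X)*A + X)) = 3/(-4 + (X*A² + X)) = 3/(-4 + (X + X*A²)) = 3/(-4 + X + X*A²))
N = ¾ (N = 3/(-4 + 4 + 4*(-1*1)²) = 3/(-4 + 4 + 4*(-1)²) = 3/(-4 + 4 + 4*1) = 3/(-4 + 4 + 4) = 3/4 = 3*(¼) = ¾ ≈ 0.75000)
454649 - N*(-3*((-2 - 1*(-5)) - 3))*(-2*(4 + 3)) = 454649 - 3*(-3*((-2 - 1*(-5)) - 3))/4*(-2*(4 + 3)) = 454649 - 3*(-3*((-2 + 5) - 3))/4*(-2*7) = 454649 - 3*(-3*(3 - 3))/4*(-14) = 454649 - 3*(-3*0)/4*(-14) = 454649 - (¾)*0*(-14) = 454649 - 0*(-14) = 454649 - 1*0 = 454649 + 0 = 454649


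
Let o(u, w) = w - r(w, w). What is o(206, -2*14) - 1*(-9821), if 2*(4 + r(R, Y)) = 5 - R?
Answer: 19561/2 ≈ 9780.5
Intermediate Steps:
r(R, Y) = -3/2 - R/2 (r(R, Y) = -4 + (5 - R)/2 = -4 + (5/2 - R/2) = -3/2 - R/2)
o(u, w) = 3/2 + 3*w/2 (o(u, w) = w - (-3/2 - w/2) = w + (3/2 + w/2) = 3/2 + 3*w/2)
o(206, -2*14) - 1*(-9821) = (3/2 + 3*(-2*14)/2) - 1*(-9821) = (3/2 + (3/2)*(-28)) + 9821 = (3/2 - 42) + 9821 = -81/2 + 9821 = 19561/2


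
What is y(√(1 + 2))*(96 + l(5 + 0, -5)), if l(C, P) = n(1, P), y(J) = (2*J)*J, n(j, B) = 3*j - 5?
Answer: 564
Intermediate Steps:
n(j, B) = -5 + 3*j
y(J) = 2*J²
l(C, P) = -2 (l(C, P) = -5 + 3*1 = -5 + 3 = -2)
y(√(1 + 2))*(96 + l(5 + 0, -5)) = (2*(√(1 + 2))²)*(96 - 2) = (2*(√3)²)*94 = (2*3)*94 = 6*94 = 564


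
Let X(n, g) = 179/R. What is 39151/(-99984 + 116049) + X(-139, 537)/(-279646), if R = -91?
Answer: 8372345759/3435451110 ≈ 2.4370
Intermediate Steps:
X(n, g) = -179/91 (X(n, g) = 179/(-91) = 179*(-1/91) = -179/91)
39151/(-99984 + 116049) + X(-139, 537)/(-279646) = 39151/(-99984 + 116049) - 179/91/(-279646) = 39151/16065 - 179/91*(-1/279646) = 39151*(1/16065) + 179/25447786 = 329/135 + 179/25447786 = 8372345759/3435451110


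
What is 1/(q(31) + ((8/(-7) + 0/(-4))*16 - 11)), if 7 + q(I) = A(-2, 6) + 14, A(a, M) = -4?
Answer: -7/184 ≈ -0.038043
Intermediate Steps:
q(I) = 3 (q(I) = -7 + (-4 + 14) = -7 + 10 = 3)
1/(q(31) + ((8/(-7) + 0/(-4))*16 - 11)) = 1/(3 + ((8/(-7) + 0/(-4))*16 - 11)) = 1/(3 + ((8*(-⅐) + 0*(-¼))*16 - 11)) = 1/(3 + ((-8/7 + 0)*16 - 11)) = 1/(3 + (-8/7*16 - 11)) = 1/(3 + (-128/7 - 11)) = 1/(3 - 205/7) = 1/(-184/7) = -7/184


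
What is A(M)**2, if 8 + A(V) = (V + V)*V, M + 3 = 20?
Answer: 324900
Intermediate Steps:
M = 17 (M = -3 + 20 = 17)
A(V) = -8 + 2*V**2 (A(V) = -8 + (V + V)*V = -8 + (2*V)*V = -8 + 2*V**2)
A(M)**2 = (-8 + 2*17**2)**2 = (-8 + 2*289)**2 = (-8 + 578)**2 = 570**2 = 324900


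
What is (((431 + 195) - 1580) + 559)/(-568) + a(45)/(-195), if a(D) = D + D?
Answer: 1727/7384 ≈ 0.23388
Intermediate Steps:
a(D) = 2*D
(((431 + 195) - 1580) + 559)/(-568) + a(45)/(-195) = (((431 + 195) - 1580) + 559)/(-568) + (2*45)/(-195) = ((626 - 1580) + 559)*(-1/568) + 90*(-1/195) = (-954 + 559)*(-1/568) - 6/13 = -395*(-1/568) - 6/13 = 395/568 - 6/13 = 1727/7384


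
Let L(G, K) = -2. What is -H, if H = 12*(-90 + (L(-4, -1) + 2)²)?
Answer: 1080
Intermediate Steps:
H = -1080 (H = 12*(-90 + (-2 + 2)²) = 12*(-90 + 0²) = 12*(-90 + 0) = 12*(-90) = -1080)
-H = -1*(-1080) = 1080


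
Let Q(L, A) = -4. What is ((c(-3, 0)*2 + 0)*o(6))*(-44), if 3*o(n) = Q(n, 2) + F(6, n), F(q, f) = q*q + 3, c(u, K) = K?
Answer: 0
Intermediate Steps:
F(q, f) = 3 + q**2 (F(q, f) = q**2 + 3 = 3 + q**2)
o(n) = 35/3 (o(n) = (-4 + (3 + 6**2))/3 = (-4 + (3 + 36))/3 = (-4 + 39)/3 = (1/3)*35 = 35/3)
((c(-3, 0)*2 + 0)*o(6))*(-44) = ((0*2 + 0)*(35/3))*(-44) = ((0 + 0)*(35/3))*(-44) = (0*(35/3))*(-44) = 0*(-44) = 0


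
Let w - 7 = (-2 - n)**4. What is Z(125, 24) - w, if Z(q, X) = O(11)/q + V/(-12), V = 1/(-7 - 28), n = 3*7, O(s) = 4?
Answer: -2938403639/10500 ≈ -2.7985e+5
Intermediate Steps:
n = 21
V = -1/35 (V = 1/(-35) = -1/35 ≈ -0.028571)
Z(q, X) = 1/420 + 4/q (Z(q, X) = 4/q - 1/35/(-12) = 4/q - 1/35*(-1/12) = 4/q + 1/420 = 1/420 + 4/q)
w = 279848 (w = 7 + (-2 - 1*21)**4 = 7 + (-2 - 21)**4 = 7 + (-23)**4 = 7 + 279841 = 279848)
Z(125, 24) - w = (1/420)*(1680 + 125)/125 - 1*279848 = (1/420)*(1/125)*1805 - 279848 = 361/10500 - 279848 = -2938403639/10500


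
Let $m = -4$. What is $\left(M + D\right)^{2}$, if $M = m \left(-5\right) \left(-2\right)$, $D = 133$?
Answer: $8649$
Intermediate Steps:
$M = -40$ ($M = \left(-4\right) \left(-5\right) \left(-2\right) = 20 \left(-2\right) = -40$)
$\left(M + D\right)^{2} = \left(-40 + 133\right)^{2} = 93^{2} = 8649$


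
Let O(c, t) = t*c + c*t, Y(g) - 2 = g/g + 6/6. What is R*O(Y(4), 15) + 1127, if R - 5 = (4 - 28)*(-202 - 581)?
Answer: 2256767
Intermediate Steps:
Y(g) = 4 (Y(g) = 2 + (g/g + 6/6) = 2 + (1 + 6*(⅙)) = 2 + (1 + 1) = 2 + 2 = 4)
R = 18797 (R = 5 + (4 - 28)*(-202 - 581) = 5 - 24*(-783) = 5 + 18792 = 18797)
O(c, t) = 2*c*t (O(c, t) = c*t + c*t = 2*c*t)
R*O(Y(4), 15) + 1127 = 18797*(2*4*15) + 1127 = 18797*120 + 1127 = 2255640 + 1127 = 2256767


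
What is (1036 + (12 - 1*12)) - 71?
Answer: 965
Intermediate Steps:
(1036 + (12 - 1*12)) - 71 = (1036 + (12 - 12)) - 71 = (1036 + 0) - 71 = 1036 - 71 = 965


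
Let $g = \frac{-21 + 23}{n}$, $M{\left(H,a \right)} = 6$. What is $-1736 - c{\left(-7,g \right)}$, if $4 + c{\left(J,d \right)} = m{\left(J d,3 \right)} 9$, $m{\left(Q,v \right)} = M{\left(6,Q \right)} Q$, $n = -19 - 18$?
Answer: $- \frac{64840}{37} \approx -1752.4$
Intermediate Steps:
$n = -37$ ($n = -19 - 18 = -37$)
$g = - \frac{2}{37}$ ($g = \frac{-21 + 23}{-37} = 2 \left(- \frac{1}{37}\right) = - \frac{2}{37} \approx -0.054054$)
$m{\left(Q,v \right)} = 6 Q$
$c{\left(J,d \right)} = -4 + 54 J d$ ($c{\left(J,d \right)} = -4 + 6 J d 9 = -4 + 54 J d$)
$-1736 - c{\left(-7,g \right)} = -1736 - \left(-4 + 54 \left(-7\right) \left(- \frac{2}{37}\right)\right) = -1736 - \left(-4 + \frac{756}{37}\right) = -1736 - \frac{608}{37} = - \frac{64840}{37}$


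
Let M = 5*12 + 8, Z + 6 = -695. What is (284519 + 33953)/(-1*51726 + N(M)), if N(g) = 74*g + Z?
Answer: -318472/47395 ≈ -6.7195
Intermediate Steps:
Z = -701 (Z = -6 - 695 = -701)
M = 68 (M = 60 + 8 = 68)
N(g) = -701 + 74*g (N(g) = 74*g - 701 = -701 + 74*g)
(284519 + 33953)/(-1*51726 + N(M)) = (284519 + 33953)/(-1*51726 + (-701 + 74*68)) = 318472/(-51726 + (-701 + 5032)) = 318472/(-51726 + 4331) = 318472/(-47395) = 318472*(-1/47395) = -318472/47395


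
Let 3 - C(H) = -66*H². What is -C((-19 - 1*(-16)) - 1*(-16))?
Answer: -11157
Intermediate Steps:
C(H) = 3 + 66*H² (C(H) = 3 - (-66)*H² = 3 + 66*H²)
-C((-19 - 1*(-16)) - 1*(-16)) = -(3 + 66*((-19 - 1*(-16)) - 1*(-16))²) = -(3 + 66*((-19 + 16) + 16)²) = -(3 + 66*(-3 + 16)²) = -(3 + 66*13²) = -(3 + 66*169) = -(3 + 11154) = -1*11157 = -11157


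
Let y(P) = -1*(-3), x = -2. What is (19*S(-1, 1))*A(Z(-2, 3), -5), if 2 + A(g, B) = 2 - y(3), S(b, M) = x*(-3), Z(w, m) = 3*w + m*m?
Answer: -342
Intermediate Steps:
Z(w, m) = m**2 + 3*w (Z(w, m) = 3*w + m**2 = m**2 + 3*w)
S(b, M) = 6 (S(b, M) = -2*(-3) = 6)
y(P) = 3
A(g, B) = -3 (A(g, B) = -2 + (2 - 1*3) = -2 + (2 - 3) = -2 - 1 = -3)
(19*S(-1, 1))*A(Z(-2, 3), -5) = (19*6)*(-3) = 114*(-3) = -342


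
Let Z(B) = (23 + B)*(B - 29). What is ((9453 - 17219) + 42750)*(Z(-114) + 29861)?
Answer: 1499904016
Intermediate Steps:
Z(B) = (-29 + B)*(23 + B) (Z(B) = (23 + B)*(-29 + B) = (-29 + B)*(23 + B))
((9453 - 17219) + 42750)*(Z(-114) + 29861) = ((9453 - 17219) + 42750)*((-667 + (-114)² - 6*(-114)) + 29861) = (-7766 + 42750)*((-667 + 12996 + 684) + 29861) = 34984*(13013 + 29861) = 34984*42874 = 1499904016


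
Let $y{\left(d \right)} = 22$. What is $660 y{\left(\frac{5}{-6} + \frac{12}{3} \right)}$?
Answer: $14520$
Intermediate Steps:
$660 y{\left(\frac{5}{-6} + \frac{12}{3} \right)} = 660 \cdot 22 = 14520$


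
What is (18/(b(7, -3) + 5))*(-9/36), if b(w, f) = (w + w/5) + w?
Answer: -15/68 ≈ -0.22059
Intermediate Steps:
b(w, f) = 11*w/5 (b(w, f) = (w + w*(⅕)) + w = (w + w/5) + w = 6*w/5 + w = 11*w/5)
(18/(b(7, -3) + 5))*(-9/36) = (18/((11/5)*7 + 5))*(-9/36) = (18/(77/5 + 5))*(-9*1/36) = (18/(102/5))*(-¼) = (18*(5/102))*(-¼) = (15/17)*(-¼) = -15/68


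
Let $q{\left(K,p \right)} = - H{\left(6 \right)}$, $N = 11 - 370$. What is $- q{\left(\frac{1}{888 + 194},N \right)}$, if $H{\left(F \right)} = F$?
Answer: $6$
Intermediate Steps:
$N = -359$
$q{\left(K,p \right)} = -6$ ($q{\left(K,p \right)} = \left(-1\right) 6 = -6$)
$- q{\left(\frac{1}{888 + 194},N \right)} = \left(-1\right) \left(-6\right) = 6$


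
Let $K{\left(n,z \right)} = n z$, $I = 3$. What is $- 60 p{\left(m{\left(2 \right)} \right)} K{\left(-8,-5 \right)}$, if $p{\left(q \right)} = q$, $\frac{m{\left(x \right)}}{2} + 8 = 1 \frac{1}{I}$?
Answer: $36800$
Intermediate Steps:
$m{\left(x \right)} = - \frac{46}{3}$ ($m{\left(x \right)} = -16 + 2 \cdot 1 \cdot \frac{1}{3} = -16 + 2 \cdot \frac{1}{3} = -16 + \frac{2}{3} = - \frac{46}{3}$)
$- 60 p{\left(m{\left(2 \right)} \right)} K{\left(-8,-5 \right)} = \left(-60\right) \left(- \frac{46}{3}\right) \left(\left(-8\right) \left(-5\right)\right) = 920 \cdot 40 = 36800$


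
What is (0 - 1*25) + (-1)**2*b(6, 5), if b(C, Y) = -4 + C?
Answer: -23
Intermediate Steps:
(0 - 1*25) + (-1)**2*b(6, 5) = (0 - 1*25) + (-1)**2*(-4 + 6) = (0 - 25) + 1*2 = -25 + 2 = -23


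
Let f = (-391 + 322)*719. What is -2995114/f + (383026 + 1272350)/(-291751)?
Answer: 791702645878/14474058861 ≈ 54.698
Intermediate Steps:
f = -49611 (f = -69*719 = -49611)
-2995114/f + (383026 + 1272350)/(-291751) = -2995114/(-49611) + (383026 + 1272350)/(-291751) = -2995114*(-1/49611) + 1655376*(-1/291751) = 2995114/49611 - 1655376/291751 = 791702645878/14474058861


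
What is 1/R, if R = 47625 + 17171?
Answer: 1/64796 ≈ 1.5433e-5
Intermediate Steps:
R = 64796
1/R = 1/64796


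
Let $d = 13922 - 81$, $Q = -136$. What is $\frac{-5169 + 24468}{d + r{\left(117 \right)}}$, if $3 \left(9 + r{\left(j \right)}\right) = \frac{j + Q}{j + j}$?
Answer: $\frac{13547898}{9710045} \approx 1.3952$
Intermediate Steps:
$d = 13841$ ($d = 13922 - 81 = 13841$)
$r{\left(j \right)} = -9 + \frac{-136 + j}{6 j}$ ($r{\left(j \right)} = -9 + \frac{\left(j - 136\right) \frac{1}{j + j}}{3} = -9 + \frac{\left(-136 + j\right) \frac{1}{2 j}}{3} = -9 + \frac{\frac{1}{2} \frac{1}{j} \left(-136 + j\right)}{3} = -9 + \frac{-136 + j}{6 j}$)
$\frac{-5169 + 24468}{d + r{\left(117 \right)}} = \frac{-5169 + 24468}{13841 + \frac{-136 - 6201}{6 \cdot 117}} = \frac{19299}{13841 + \frac{1}{6} \cdot \frac{1}{117} \left(-136 - 6201\right)} = \frac{19299}{13841 + \frac{1}{6} \cdot \frac{1}{117} \left(-6337\right)} = \frac{19299}{13841 - \frac{6337}{702}} = \frac{19299}{\frac{9710045}{702}} = 19299 \cdot \frac{702}{9710045} = \frac{13547898}{9710045}$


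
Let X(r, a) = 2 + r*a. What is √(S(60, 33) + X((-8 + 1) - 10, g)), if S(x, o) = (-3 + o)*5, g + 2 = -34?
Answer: 2*√191 ≈ 27.641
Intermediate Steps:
g = -36 (g = -2 - 34 = -36)
S(x, o) = -15 + 5*o
X(r, a) = 2 + a*r
√(S(60, 33) + X((-8 + 1) - 10, g)) = √((-15 + 5*33) + (2 - 36*((-8 + 1) - 10))) = √((-15 + 165) + (2 - 36*(-7 - 10))) = √(150 + (2 - 36*(-17))) = √(150 + (2 + 612)) = √(150 + 614) = √764 = 2*√191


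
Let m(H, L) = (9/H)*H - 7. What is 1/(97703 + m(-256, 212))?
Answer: 1/97705 ≈ 1.0235e-5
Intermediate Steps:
m(H, L) = 2 (m(H, L) = 9 - 7 = 2)
1/(97703 + m(-256, 212)) = 1/(97703 + 2) = 1/97705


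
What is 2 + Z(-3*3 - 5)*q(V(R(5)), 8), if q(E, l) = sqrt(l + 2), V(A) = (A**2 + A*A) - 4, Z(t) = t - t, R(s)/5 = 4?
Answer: 2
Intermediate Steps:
R(s) = 20 (R(s) = 5*4 = 20)
Z(t) = 0
V(A) = -4 + 2*A**2 (V(A) = (A**2 + A**2) - 4 = 2*A**2 - 4 = -4 + 2*A**2)
q(E, l) = sqrt(2 + l)
2 + Z(-3*3 - 5)*q(V(R(5)), 8) = 2 + 0*sqrt(2 + 8) = 2 + 0*sqrt(10) = 2 + 0 = 2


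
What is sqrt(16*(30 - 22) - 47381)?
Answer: I*sqrt(47253) ≈ 217.38*I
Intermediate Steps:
sqrt(16*(30 - 22) - 47381) = sqrt(16*8 - 47381) = sqrt(128 - 47381) = sqrt(-47253) = I*sqrt(47253)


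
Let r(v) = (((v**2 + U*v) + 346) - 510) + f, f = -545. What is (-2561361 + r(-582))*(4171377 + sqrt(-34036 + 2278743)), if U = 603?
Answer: -10738342440084 - 2574292*sqrt(2244707) ≈ -1.0742e+13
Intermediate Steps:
r(v) = -709 + v**2 + 603*v (r(v) = (((v**2 + 603*v) + 346) - 510) - 545 = ((346 + v**2 + 603*v) - 510) - 545 = (-164 + v**2 + 603*v) - 545 = -709 + v**2 + 603*v)
(-2561361 + r(-582))*(4171377 + sqrt(-34036 + 2278743)) = (-2561361 + (-709 + (-582)**2 + 603*(-582)))*(4171377 + sqrt(-34036 + 2278743)) = (-2561361 + (-709 + 338724 - 350946))*(4171377 + sqrt(2244707)) = (-2561361 - 12931)*(4171377 + sqrt(2244707)) = -2574292*(4171377 + sqrt(2244707)) = -10738342440084 - 2574292*sqrt(2244707)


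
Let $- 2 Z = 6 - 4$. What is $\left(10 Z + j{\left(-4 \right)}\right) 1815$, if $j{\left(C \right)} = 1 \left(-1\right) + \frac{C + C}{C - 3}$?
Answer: $- \frac{125235}{7} \approx -17891.0$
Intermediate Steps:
$j{\left(C \right)} = -1 + \frac{2 C}{-3 + C}$
$Z = -1$ ($Z = - \frac{6 - 4}{2} = \left(- \frac{1}{2}\right) 2 = -1$)
$\left(10 Z + j{\left(-4 \right)}\right) 1815 = \left(10 \left(-1\right) + \frac{3 - 4}{-3 - 4}\right) 1815 = \left(-10 + \frac{1}{-7} \left(-1\right)\right) 1815 = \left(-10 - - \frac{1}{7}\right) 1815 = \left(-10 + \frac{1}{7}\right) 1815 = \left(- \frac{69}{7}\right) 1815 = - \frac{125235}{7}$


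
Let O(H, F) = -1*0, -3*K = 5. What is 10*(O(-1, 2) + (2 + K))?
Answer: 10/3 ≈ 3.3333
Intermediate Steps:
K = -5/3 (K = -⅓*5 = -5/3 ≈ -1.6667)
O(H, F) = 0
10*(O(-1, 2) + (2 + K)) = 10*(0 + (2 - 5/3)) = 10*(0 + ⅓) = 10*(⅓) = 10/3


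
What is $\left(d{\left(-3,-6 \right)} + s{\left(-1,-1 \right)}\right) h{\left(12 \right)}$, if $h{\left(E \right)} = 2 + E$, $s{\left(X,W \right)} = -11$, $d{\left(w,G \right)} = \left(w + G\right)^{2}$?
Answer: $980$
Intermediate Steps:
$d{\left(w,G \right)} = \left(G + w\right)^{2}$
$\left(d{\left(-3,-6 \right)} + s{\left(-1,-1 \right)}\right) h{\left(12 \right)} = \left(\left(-6 - 3\right)^{2} - 11\right) \left(2 + 12\right) = \left(\left(-9\right)^{2} - 11\right) 14 = \left(81 - 11\right) 14 = 70 \cdot 14 = 980$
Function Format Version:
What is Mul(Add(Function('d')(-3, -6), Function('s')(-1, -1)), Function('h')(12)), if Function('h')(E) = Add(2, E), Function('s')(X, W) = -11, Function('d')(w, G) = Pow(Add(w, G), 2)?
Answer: 980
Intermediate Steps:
Function('d')(w, G) = Pow(Add(G, w), 2)
Mul(Add(Function('d')(-3, -6), Function('s')(-1, -1)), Function('h')(12)) = Mul(Add(Pow(Add(-6, -3), 2), -11), Add(2, 12)) = Mul(Add(Pow(-9, 2), -11), 14) = Mul(Add(81, -11), 14) = Mul(70, 14) = 980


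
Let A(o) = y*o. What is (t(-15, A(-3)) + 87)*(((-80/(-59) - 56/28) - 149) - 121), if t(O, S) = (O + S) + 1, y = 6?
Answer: -878240/59 ≈ -14885.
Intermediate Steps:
A(o) = 6*o
t(O, S) = 1 + O + S
(t(-15, A(-3)) + 87)*(((-80/(-59) - 56/28) - 149) - 121) = ((1 - 15 + 6*(-3)) + 87)*(((-80/(-59) - 56/28) - 149) - 121) = ((1 - 15 - 18) + 87)*(((-80*(-1/59) - 56*1/28) - 149) - 121) = (-32 + 87)*(((80/59 - 2) - 149) - 121) = 55*((-38/59 - 149) - 121) = 55*(-8829/59 - 121) = 55*(-15968/59) = -878240/59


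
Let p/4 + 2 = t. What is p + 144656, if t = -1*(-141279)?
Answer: 709764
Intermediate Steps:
t = 141279
p = 565108 (p = -8 + 4*141279 = -8 + 565116 = 565108)
p + 144656 = 565108 + 144656 = 709764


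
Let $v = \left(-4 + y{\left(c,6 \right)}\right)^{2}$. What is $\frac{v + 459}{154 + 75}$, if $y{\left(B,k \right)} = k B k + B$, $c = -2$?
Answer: $\frac{6543}{229} \approx 28.572$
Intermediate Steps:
$y{\left(B,k \right)} = B + B k^{2}$ ($y{\left(B,k \right)} = B k k + B = B k^{2} + B = B + B k^{2}$)
$v = 6084$ ($v = \left(-4 - 2 \left(1 + 6^{2}\right)\right)^{2} = \left(-4 - 2 \left(1 + 36\right)\right)^{2} = \left(-4 - 74\right)^{2} = \left(-78\right)^{2} = 6084$)
$\frac{v + 459}{154 + 75} = \frac{6084 + 459}{154 + 75} = \frac{6543}{229}$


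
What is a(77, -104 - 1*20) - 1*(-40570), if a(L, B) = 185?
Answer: 40755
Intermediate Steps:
a(77, -104 - 1*20) - 1*(-40570) = 185 - 1*(-40570) = 185 + 40570 = 40755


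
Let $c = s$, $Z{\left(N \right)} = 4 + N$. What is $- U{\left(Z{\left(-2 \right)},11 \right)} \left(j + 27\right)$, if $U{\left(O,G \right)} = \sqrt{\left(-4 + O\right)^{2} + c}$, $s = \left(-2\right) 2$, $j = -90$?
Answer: $0$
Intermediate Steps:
$s = -4$
$c = -4$
$U{\left(O,G \right)} = \sqrt{-4 + \left(-4 + O\right)^{2}}$ ($U{\left(O,G \right)} = \sqrt{\left(-4 + O\right)^{2} - 4} = \sqrt{-4 + \left(-4 + O\right)^{2}}$)
$- U{\left(Z{\left(-2 \right)},11 \right)} \left(j + 27\right) = - \sqrt{-4 + \left(-4 + \left(4 - 2\right)\right)^{2}} \left(-90 + 27\right) = - \sqrt{-4 + \left(-4 + 2\right)^{2}} \left(-63\right) = - \sqrt{-4 + \left(-2\right)^{2}} \left(-63\right) = - \sqrt{-4 + 4} \left(-63\right) = - \sqrt{0} \left(-63\right) = - 0 \left(-63\right) = \left(-1\right) 0 = 0$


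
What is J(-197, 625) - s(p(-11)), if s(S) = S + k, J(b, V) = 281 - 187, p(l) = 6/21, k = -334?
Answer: 2994/7 ≈ 427.71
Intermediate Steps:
p(l) = 2/7 (p(l) = 6*(1/21) = 2/7)
J(b, V) = 94
s(S) = -334 + S (s(S) = S - 334 = -334 + S)
J(-197, 625) - s(p(-11)) = 94 - (-334 + 2/7) = 94 - 1*(-2336/7) = 94 + 2336/7 = 2994/7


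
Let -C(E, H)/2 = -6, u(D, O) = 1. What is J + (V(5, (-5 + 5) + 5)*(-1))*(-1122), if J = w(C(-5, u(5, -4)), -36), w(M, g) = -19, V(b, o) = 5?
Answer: 5591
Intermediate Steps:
C(E, H) = 12 (C(E, H) = -2*(-6) = 12)
J = -19
J + (V(5, (-5 + 5) + 5)*(-1))*(-1122) = -19 + (5*(-1))*(-1122) = -19 - 5*(-1122) = -19 + 5610 = 5591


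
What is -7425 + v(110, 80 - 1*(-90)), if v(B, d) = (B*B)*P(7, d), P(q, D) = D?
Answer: 2049575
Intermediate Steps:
v(B, d) = d*B² (v(B, d) = (B*B)*d = B²*d = d*B²)
-7425 + v(110, 80 - 1*(-90)) = -7425 + (80 - 1*(-90))*110² = -7425 + (80 + 90)*12100 = -7425 + 170*12100 = -7425 + 2057000 = 2049575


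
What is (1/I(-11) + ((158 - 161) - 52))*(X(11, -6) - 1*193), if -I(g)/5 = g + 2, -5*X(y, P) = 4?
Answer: 799102/75 ≈ 10655.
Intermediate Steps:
X(y, P) = -⅘ (X(y, P) = -⅕*4 = -⅘)
I(g) = -10 - 5*g (I(g) = -5*(g + 2) = -5*(2 + g) = -10 - 5*g)
(1/I(-11) + ((158 - 161) - 52))*(X(11, -6) - 1*193) = (1/(-10 - 5*(-11)) + ((158 - 161) - 52))*(-⅘ - 1*193) = (1/(-10 + 55) + (-3 - 52))*(-⅘ - 193) = (1/45 - 55)*(-969/5) = -2474/45*(-969/5) = 799102/75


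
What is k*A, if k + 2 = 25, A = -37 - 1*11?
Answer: -1104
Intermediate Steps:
A = -48 (A = -37 - 11 = -48)
k = 23 (k = -2 + 25 = 23)
k*A = 23*(-48) = -1104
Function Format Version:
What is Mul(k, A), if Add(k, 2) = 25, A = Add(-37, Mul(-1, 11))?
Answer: -1104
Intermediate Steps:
A = -48 (A = Add(-37, -11) = -48)
k = 23 (k = Add(-2, 25) = 23)
Mul(k, A) = Mul(23, -48) = -1104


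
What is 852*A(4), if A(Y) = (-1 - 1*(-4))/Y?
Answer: 639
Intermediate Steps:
A(Y) = 3/Y (A(Y) = (-1 + 4)/Y = 3/Y)
852*A(4) = 852*(3/4) = 639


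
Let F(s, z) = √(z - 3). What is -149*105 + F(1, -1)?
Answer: -15645 + 2*I ≈ -15645.0 + 2.0*I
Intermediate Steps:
F(s, z) = √(-3 + z)
-149*105 + F(1, -1) = -149*105 + √(-3 - 1) = -15645 + √(-4) = -15645 + 2*I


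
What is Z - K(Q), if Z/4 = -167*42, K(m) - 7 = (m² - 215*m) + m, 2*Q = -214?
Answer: -62410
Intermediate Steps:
Q = -107 (Q = (½)*(-214) = -107)
K(m) = 7 + m² - 214*m (K(m) = 7 + ((m² - 215*m) + m) = 7 + (m² - 214*m) = 7 + m² - 214*m)
Z = -28056 (Z = 4*(-167*42) = 4*(-7014) = -28056)
Z - K(Q) = -28056 - (7 + (-107)² - 214*(-107)) = -28056 - (7 + 11449 + 22898) = -28056 - 1*34354 = -28056 - 34354 = -62410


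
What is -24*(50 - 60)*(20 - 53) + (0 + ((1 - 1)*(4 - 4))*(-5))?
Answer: -7920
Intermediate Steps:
-24*(50 - 60)*(20 - 53) + (0 + ((1 - 1)*(4 - 4))*(-5)) = -(-240)*(-33) + (0 + (0*0)*(-5)) = -24*330 + (0 + 0*(-5)) = -7920 + (0 + 0) = -7920 + 0 = -7920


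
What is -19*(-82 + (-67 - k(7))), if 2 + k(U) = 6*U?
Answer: 3591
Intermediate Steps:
k(U) = -2 + 6*U
-19*(-82 + (-67 - k(7))) = -19*(-82 + (-67 - (-2 + 6*7))) = -19*(-82 + (-67 - (-2 + 42))) = -19*(-82 + (-67 - 1*40)) = -19*(-82 + (-67 - 40)) = -19*(-82 - 107) = -19*(-189) = 3591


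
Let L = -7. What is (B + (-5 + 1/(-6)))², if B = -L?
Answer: 121/36 ≈ 3.3611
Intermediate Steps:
B = 7 (B = -1*(-7) = 7)
(B + (-5 + 1/(-6)))² = (7 + (-5 + 1/(-6)))² = (7 + (-5 - ⅙))² = (7 - 31/6)² = (11/6)² = 121/36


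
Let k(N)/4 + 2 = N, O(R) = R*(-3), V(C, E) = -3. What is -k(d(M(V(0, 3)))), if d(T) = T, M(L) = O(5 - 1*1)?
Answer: 56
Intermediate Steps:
O(R) = -3*R
M(L) = -12 (M(L) = -3*(5 - 1*1) = -3*(5 - 1) = -3*4 = -12)
k(N) = -8 + 4*N
-k(d(M(V(0, 3)))) = -(-8 + 4*(-12)) = -(-8 - 48) = -1*(-56) = 56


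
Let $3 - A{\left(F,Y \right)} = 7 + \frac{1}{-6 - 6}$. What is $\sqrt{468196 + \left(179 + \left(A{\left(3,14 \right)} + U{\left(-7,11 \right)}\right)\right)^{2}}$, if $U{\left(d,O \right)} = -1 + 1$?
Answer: $\frac{5 \sqrt{2873377}}{12} \approx 706.29$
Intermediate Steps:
$U{\left(d,O \right)} = 0$
$A{\left(F,Y \right)} = - \frac{47}{12}$ ($A{\left(F,Y \right)} = 3 - \left(7 + \frac{1}{-6 - 6}\right) = 3 - \left(7 + \frac{1}{-12}\right) = 3 - \left(7 - \frac{1}{12}\right) = 3 - \frac{83}{12} = - \frac{47}{12}$)
$\sqrt{468196 + \left(179 + \left(A{\left(3,14 \right)} + U{\left(-7,11 \right)}\right)\right)^{2}} = \sqrt{468196 + \left(179 + \left(- \frac{47}{12} + 0\right)\right)^{2}} = \sqrt{468196 + \left(179 - \frac{47}{12}\right)^{2}} = \sqrt{468196 + \left(\frac{2101}{12}\right)^{2}} = \sqrt{468196 + \frac{4414201}{144}} = \sqrt{\frac{71834425}{144}} = \frac{5 \sqrt{2873377}}{12}$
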